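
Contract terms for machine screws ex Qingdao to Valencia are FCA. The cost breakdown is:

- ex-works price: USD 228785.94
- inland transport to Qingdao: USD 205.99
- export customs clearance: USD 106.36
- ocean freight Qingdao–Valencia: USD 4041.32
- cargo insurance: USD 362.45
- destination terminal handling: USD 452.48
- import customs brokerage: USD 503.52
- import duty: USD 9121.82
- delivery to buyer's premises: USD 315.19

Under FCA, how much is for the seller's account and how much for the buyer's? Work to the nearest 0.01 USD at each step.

Seller: USD 229098.29; buyer: USD 14796.78

FCA: the seller delivers export-cleared goods to the carrier; the buyer bears costs from that point.
Seller's account: goods 228785.94 + inland to port 205.99 + export clearance 106.36 = 229098.29
Buyer's account: freight 4041.32 + insurance 362.45 + destination terminal 452.48 + brokerage 503.52 + duty 9121.82 + delivery 315.19 = 14796.78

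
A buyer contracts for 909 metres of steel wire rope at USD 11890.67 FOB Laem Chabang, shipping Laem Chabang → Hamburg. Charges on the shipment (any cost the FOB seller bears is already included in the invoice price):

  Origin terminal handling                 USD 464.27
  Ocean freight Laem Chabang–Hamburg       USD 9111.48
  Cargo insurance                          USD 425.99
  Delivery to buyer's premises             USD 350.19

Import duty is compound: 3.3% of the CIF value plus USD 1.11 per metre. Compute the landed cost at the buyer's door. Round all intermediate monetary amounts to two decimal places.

Total landed cost: USD 23494.45

FOB: the seller bears costs until goods are on board at the origin port; the buyer bears freight, insurance and all costs thereafter.
Already in the invoice (seller's account under FOB): origin terminal — exclude.
CIF value = FOB price + freight + insurance = 11890.67 + 9111.48 + 425.99 = 21428.14
Ad valorem component: 21428.14 × 3.3% = 707.13
Specific component: 909 × 1.11 = 1008.99
Import duty = 707.13 + 1008.99 = 1716.12
Buyer bears: freight 9111.48 + insurance 425.99 + delivery 350.19 + duty 1716.12 = 11603.78
Landed cost = invoice 11890.67 + 11603.78 = 23494.45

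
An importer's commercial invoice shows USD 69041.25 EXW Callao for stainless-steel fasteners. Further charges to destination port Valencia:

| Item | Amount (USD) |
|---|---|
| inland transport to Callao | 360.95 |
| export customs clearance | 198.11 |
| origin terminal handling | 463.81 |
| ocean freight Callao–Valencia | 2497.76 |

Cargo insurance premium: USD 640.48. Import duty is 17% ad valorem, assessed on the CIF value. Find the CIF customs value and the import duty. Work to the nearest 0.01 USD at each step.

CIF value: USD 73202.36; import duty: USD 12444.40

CIF = EXW price + pre-shipment costs + freight + insurance
CIF = 69041.25 + 360.95 + 198.11 + 463.81 + 2497.76 + 640.48 = 73202.36
Import duty = 73202.36 × 17% = 12444.40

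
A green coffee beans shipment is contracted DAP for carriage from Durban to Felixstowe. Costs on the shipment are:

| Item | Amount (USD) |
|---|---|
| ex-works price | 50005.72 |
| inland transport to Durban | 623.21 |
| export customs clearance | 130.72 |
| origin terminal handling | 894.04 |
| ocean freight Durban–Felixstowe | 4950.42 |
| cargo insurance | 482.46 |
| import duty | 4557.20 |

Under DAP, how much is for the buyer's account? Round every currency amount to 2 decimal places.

DAP: the seller bears all costs to the named destination except import duty and clearance.
Seller's account: goods 50005.72 + inland to port 623.21 + export clearance 130.72 + origin terminal 894.04 + freight 4950.42 + insurance 482.46 = 57086.57
Buyer's account: duty 4557.20 = 4557.20

Buyer's account: USD 4557.20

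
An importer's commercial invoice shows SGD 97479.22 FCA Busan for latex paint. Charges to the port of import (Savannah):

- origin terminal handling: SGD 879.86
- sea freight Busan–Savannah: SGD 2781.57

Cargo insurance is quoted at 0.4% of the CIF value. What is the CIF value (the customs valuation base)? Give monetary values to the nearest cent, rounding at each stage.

CIF value: SGD 101546.84

Let C be the CIF value. C = FCA price + pre-shipment costs + freight + 0.4% × C
C − 0.4% × C = 97479.22 + 879.86 + 2781.57
0.996 × C = 101140.65
C = 101140.65 / 0.996 = 101546.84
Insurance premium = 0.4% × 101546.84 = 406.19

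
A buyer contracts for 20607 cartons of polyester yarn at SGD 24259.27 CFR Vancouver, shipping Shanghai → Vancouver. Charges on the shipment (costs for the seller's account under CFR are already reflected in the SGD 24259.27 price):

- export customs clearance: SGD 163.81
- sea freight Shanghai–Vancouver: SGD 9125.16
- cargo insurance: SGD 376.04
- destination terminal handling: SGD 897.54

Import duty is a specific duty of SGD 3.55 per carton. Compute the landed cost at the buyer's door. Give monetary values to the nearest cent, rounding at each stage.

Total landed cost: SGD 98687.70

CFR: the seller pays costs through ocean freight to the destination port, but not insurance.
Already in the invoice (seller's account under CFR): export clearance, freight — exclude.
CIF value = CFR price + insurance = 24259.27 + 376.04 = 24635.31
Import duty = 20607 × 3.55 = 73154.85
Buyer bears: insurance 376.04 + destination terminal 897.54 + duty 73154.85 = 74428.43
Landed cost = invoice 24259.27 + 74428.43 = 98687.70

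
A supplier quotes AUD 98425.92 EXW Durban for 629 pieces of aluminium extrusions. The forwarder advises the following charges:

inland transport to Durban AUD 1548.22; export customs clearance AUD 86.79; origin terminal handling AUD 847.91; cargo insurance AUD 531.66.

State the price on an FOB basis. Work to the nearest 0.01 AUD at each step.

FOB price: AUD 100908.84

Not relevant to the conversion: insurance — on the buyer under both terms; not part of either seller's price.
From EXW to FOB, the seller additionally bears: inland to port, export clearance, origin terminal.
FOB price = 98425.92 + 1548.22 + 86.79 + 847.91 = 100908.84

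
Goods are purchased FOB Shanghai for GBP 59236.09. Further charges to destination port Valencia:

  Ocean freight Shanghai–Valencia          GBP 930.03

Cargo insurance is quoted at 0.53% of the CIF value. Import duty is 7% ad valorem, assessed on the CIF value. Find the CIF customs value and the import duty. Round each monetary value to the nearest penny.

Let C be the CIF value. C = FOB price + freight + 0.53% × C
C − 0.53% × C = 59236.09 + 930.03
0.9947 × C = 60166.12
C = 60166.12 / 0.9947 = 60486.70
Insurance premium = 0.53% × 60486.70 = 320.58
Import duty = 60486.70 × 7% = 4234.07

CIF value: GBP 60486.70; import duty: GBP 4234.07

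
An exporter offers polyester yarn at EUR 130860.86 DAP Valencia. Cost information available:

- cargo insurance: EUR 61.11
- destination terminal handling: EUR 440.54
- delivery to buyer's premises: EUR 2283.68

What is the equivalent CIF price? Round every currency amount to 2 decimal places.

Not relevant to the conversion: insurance — on the seller under both DAP and CIF; already in the DAP price and stays in the CIF price.
From DAP to CIF, the seller no longer bears: destination terminal, delivery.
CIF price = 130860.86 − 440.54 − 2283.68 = 128136.64

CIF price: EUR 128136.64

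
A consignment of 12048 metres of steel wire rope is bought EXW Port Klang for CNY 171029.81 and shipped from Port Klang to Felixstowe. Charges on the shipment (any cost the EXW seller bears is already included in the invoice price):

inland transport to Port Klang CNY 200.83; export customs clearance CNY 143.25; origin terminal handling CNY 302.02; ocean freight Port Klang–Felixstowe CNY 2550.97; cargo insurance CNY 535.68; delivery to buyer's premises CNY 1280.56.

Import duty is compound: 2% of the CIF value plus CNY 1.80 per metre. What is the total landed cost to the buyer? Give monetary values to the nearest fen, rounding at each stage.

EXW: the seller makes goods available at their premises; the buyer bears all onward costs.
CIF value = EXW price + inland to port + export clearance + origin terminal + freight + insurance = 171029.81 + 200.83 + 143.25 + 302.02 + 2550.97 + 535.68 = 174762.56
Ad valorem component: 174762.56 × 2% = 3495.25
Specific component: 12048 × 1.80 = 21686.40
Import duty = 3495.25 + 21686.40 = 25181.65
Buyer bears: inland to port 200.83 + export clearance 143.25 + origin terminal 302.02 + freight 2550.97 + insurance 535.68 + delivery 1280.56 + duty 25181.65 = 30194.96
Landed cost = invoice 171029.81 + 30194.96 = 201224.77

Total landed cost: CNY 201224.77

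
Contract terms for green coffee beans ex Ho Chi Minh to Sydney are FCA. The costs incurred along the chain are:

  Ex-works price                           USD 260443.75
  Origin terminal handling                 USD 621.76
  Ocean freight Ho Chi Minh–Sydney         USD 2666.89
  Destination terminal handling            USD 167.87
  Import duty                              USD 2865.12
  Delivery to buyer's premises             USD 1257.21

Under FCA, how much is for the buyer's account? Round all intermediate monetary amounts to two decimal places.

Buyer's account: USD 7578.85

FCA: the seller delivers export-cleared goods to the carrier; the buyer bears costs from that point.
Seller's account: goods 260443.75 = 260443.75
Buyer's account: origin terminal 621.76 + freight 2666.89 + destination terminal 167.87 + duty 2865.12 + delivery 1257.21 = 7578.85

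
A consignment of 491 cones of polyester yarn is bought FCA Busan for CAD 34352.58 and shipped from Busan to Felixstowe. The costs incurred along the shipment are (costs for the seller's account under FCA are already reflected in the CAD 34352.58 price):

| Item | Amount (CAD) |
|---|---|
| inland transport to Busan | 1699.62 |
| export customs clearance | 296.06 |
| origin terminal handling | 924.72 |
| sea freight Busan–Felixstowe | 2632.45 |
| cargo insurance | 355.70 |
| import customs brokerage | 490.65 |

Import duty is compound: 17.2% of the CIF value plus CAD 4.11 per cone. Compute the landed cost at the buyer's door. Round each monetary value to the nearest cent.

FCA: the seller delivers export-cleared goods to the carrier; the buyer bears costs from that point.
Already in the invoice (seller's account under FCA): inland to port, export clearance — exclude.
CIF value = FCA price + origin terminal + freight + insurance = 34352.58 + 924.72 + 2632.45 + 355.70 = 38265.45
Ad valorem component: 38265.45 × 17.2% = 6581.66
Specific component: 491 × 4.11 = 2018.01
Import duty = 6581.66 + 2018.01 = 8599.67
Buyer bears: origin terminal 924.72 + freight 2632.45 + insurance 355.70 + brokerage 490.65 + duty 8599.67 = 13003.19
Landed cost = invoice 34352.58 + 13003.19 = 47355.77

Total landed cost: CAD 47355.77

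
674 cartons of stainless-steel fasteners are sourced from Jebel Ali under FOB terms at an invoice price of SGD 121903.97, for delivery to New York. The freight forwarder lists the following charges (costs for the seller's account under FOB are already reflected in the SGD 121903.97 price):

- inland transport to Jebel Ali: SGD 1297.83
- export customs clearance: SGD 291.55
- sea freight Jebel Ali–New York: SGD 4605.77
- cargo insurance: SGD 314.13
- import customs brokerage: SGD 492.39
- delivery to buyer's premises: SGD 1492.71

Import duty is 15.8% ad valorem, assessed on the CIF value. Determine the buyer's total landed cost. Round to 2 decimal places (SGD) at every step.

Total landed cost: SGD 148847.14

FOB: the seller bears costs until goods are on board at the origin port; the buyer bears freight, insurance and all costs thereafter.
Already in the invoice (seller's account under FOB): inland to port, export clearance — exclude.
CIF value = FOB price + freight + insurance = 121903.97 + 4605.77 + 314.13 = 126823.87
Import duty = 126823.87 × 15.8% = 20038.17
Buyer bears: freight 4605.77 + insurance 314.13 + brokerage 492.39 + delivery 1492.71 + duty 20038.17 = 26943.17
Landed cost = invoice 121903.97 + 26943.17 = 148847.14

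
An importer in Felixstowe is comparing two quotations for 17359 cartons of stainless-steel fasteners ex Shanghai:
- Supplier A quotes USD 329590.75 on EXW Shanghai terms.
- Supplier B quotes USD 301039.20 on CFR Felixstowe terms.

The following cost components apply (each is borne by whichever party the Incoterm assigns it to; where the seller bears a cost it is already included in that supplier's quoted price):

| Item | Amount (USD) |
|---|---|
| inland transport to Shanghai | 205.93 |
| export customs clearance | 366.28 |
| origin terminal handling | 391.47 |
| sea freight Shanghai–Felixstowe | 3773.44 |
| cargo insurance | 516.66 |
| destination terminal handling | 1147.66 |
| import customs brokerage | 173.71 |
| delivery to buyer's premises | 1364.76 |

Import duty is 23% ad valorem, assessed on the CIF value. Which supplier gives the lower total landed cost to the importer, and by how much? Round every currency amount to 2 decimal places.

Supplier B is cheaper by USD 40945.06

Supplier A (EXW):
CIF value = EXW price + inland to port + export clearance + origin terminal + freight + insurance = 329590.75 + 205.93 + 366.28 + 391.47 + 3773.44 + 516.66 = 334844.53
Import duty = 334844.53 × 23% = 77014.24
Buyer bears (A): 205.93 + 366.28 + 391.47 + 3773.44 + 516.66 + 1147.66 + 173.71 + 1364.76 = 7939.91
Landed cost (A) = invoice 329590.75 + 7939.91 + duty 77014.24 = 414544.90
Supplier B (CFR):
CIF value = CFR price + insurance = 301039.20 + 516.66 = 301555.86
Import duty = 301555.86 × 23% = 69357.85
Buyer bears (B): 516.66 + 1147.66 + 173.71 + 1364.76 = 3202.79
Landed cost (B) = invoice 301039.20 + 3202.79 + duty 69357.85 = 373599.84
Difference = |414544.90 − 373599.84| = 40945.06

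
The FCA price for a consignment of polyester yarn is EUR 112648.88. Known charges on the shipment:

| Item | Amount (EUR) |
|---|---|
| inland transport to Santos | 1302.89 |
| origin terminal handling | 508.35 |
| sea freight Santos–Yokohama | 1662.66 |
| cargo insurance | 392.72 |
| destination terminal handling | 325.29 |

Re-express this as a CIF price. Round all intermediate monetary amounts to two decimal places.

CIF price: EUR 115212.61

Not relevant to the conversion: inland to port — on the seller under both FCA and CIF; already in the FCA price and stays in the CIF price. destination terminal — on the buyer under both terms; not part of either seller's price.
From FCA to CIF, the seller additionally bears: origin terminal, freight, insurance.
CIF price = 112648.88 + 508.35 + 1662.66 + 392.72 = 115212.61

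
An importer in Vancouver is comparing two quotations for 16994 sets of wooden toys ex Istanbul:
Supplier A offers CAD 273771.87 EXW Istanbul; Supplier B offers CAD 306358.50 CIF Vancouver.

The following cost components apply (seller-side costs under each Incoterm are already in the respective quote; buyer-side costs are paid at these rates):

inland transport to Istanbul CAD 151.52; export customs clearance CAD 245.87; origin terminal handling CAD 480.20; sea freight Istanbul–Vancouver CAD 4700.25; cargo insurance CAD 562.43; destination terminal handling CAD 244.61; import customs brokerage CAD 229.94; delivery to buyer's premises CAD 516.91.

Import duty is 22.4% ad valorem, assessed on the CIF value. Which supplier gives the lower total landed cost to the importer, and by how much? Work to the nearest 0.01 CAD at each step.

Supplier A is cheaper by CAD 32370.34

Supplier A (EXW):
CIF value = EXW price + inland to port + export clearance + origin terminal + freight + insurance = 273771.87 + 151.52 + 245.87 + 480.20 + 4700.25 + 562.43 = 279912.14
Import duty = 279912.14 × 22.4% = 62700.32
Buyer bears (A): 151.52 + 245.87 + 480.20 + 4700.25 + 562.43 + 244.61 + 229.94 + 516.91 = 7131.73
Landed cost (A) = invoice 273771.87 + 7131.73 + duty 62700.32 = 343603.92
Supplier B (CIF):
The CIF price already equals the CIF value: 306358.50
Import duty = 306358.50 × 22.4% = 68624.30
Buyer bears (B): 244.61 + 229.94 + 516.91 = 991.46
Landed cost (B) = invoice 306358.50 + 991.46 + duty 68624.30 = 375974.26
Difference = |343603.92 − 375974.26| = 32370.34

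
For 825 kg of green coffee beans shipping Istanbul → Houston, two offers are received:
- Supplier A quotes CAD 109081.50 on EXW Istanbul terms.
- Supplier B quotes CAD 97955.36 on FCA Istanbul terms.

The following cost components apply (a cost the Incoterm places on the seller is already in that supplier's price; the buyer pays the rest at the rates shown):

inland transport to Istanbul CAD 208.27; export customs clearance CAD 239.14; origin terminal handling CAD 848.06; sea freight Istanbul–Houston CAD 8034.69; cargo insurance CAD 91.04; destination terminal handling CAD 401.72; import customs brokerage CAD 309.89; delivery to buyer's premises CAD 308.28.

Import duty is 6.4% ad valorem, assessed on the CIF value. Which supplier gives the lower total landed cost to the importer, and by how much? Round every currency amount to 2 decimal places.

Supplier B is cheaper by CAD 12314.25

Supplier A (EXW):
CIF value = EXW price + inland to port + export clearance + origin terminal + freight + insurance = 109081.50 + 208.27 + 239.14 + 848.06 + 8034.69 + 91.04 = 118502.70
Import duty = 118502.70 × 6.4% = 7584.17
Buyer bears (A): 208.27 + 239.14 + 848.06 + 8034.69 + 91.04 + 401.72 + 309.89 + 308.28 = 10441.09
Landed cost (A) = invoice 109081.50 + 10441.09 + duty 7584.17 = 127106.76
Supplier B (FCA):
CIF value = FCA price + origin terminal + freight + insurance = 97955.36 + 848.06 + 8034.69 + 91.04 = 106929.15
Import duty = 106929.15 × 6.4% = 6843.47
Buyer bears (B): 848.06 + 8034.69 + 91.04 + 401.72 + 309.89 + 308.28 = 9993.68
Landed cost (B) = invoice 97955.36 + 9993.68 + duty 6843.47 = 114792.51
Difference = |127106.76 − 114792.51| = 12314.25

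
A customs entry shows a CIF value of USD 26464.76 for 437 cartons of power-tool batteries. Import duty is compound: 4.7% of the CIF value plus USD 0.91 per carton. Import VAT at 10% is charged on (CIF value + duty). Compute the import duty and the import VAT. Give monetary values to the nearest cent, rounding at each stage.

Import duty: USD 1641.51; import VAT: USD 2810.63

Ad valorem component: 26464.76 × 4.7% = 1243.84
Specific component: 437 × 0.91 = 397.67
Import duty = 1243.84 + 397.67 = 1641.51
VAT base = CIF + duty = 26464.76 + 1641.51 = 28106.27
Import VAT = 28106.27 × 10% = 2810.63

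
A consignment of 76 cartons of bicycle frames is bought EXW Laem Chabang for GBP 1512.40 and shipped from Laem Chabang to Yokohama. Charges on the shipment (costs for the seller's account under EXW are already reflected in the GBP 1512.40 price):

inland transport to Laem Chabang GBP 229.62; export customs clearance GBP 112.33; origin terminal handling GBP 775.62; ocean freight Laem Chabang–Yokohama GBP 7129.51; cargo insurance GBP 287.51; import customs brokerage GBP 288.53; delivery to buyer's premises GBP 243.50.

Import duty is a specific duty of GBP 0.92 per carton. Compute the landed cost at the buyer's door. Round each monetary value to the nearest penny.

Total landed cost: GBP 10648.94

EXW: the seller makes goods available at their premises; the buyer bears all onward costs.
CIF value = EXW price + inland to port + export clearance + origin terminal + freight + insurance = 1512.40 + 229.62 + 112.33 + 775.62 + 7129.51 + 287.51 = 10046.99
Import duty = 76 × 0.92 = 69.92
Buyer bears: inland to port 229.62 + export clearance 112.33 + origin terminal 775.62 + freight 7129.51 + insurance 287.51 + brokerage 288.53 + delivery 243.50 + duty 69.92 = 9136.54
Landed cost = invoice 1512.40 + 9136.54 = 10648.94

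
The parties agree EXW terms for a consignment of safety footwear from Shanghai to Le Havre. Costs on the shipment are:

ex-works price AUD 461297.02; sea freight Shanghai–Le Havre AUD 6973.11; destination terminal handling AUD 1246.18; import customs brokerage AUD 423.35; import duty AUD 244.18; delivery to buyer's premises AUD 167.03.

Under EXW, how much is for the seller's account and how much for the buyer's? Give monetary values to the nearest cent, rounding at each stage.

Seller: AUD 461297.02; buyer: AUD 9053.85

EXW: the seller makes goods available at their premises; the buyer bears all onward costs.
Seller's account: goods 461297.02 = 461297.02
Buyer's account: freight 6973.11 + destination terminal 1246.18 + brokerage 423.35 + duty 244.18 + delivery 167.03 = 9053.85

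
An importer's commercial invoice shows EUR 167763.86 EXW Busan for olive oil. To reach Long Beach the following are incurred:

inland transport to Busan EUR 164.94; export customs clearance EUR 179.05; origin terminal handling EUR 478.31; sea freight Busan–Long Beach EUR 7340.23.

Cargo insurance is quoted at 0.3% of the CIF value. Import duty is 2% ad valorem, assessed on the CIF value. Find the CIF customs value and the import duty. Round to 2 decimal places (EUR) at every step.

Let C be the CIF value. C = EXW price + pre-shipment costs + freight + 0.3% × C
C − 0.3% × C = 167763.86 + 164.94 + 179.05 + 478.31 + 7340.23
0.997 × C = 175926.39
C = 175926.39 / 0.997 = 176455.76
Insurance premium = 0.3% × 176455.76 = 529.37
Import duty = 176455.76 × 2% = 3529.12

CIF value: EUR 176455.76; import duty: EUR 3529.12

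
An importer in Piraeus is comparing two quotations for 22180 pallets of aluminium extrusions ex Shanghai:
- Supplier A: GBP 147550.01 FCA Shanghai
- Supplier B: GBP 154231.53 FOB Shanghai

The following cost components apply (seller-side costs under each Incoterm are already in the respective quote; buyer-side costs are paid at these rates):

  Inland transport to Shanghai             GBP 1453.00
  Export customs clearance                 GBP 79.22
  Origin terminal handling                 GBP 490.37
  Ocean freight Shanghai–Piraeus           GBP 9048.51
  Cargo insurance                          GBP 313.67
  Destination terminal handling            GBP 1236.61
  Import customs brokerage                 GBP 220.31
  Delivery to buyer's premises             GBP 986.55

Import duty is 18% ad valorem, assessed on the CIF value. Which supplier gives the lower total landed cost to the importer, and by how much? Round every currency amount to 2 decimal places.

Supplier A (FCA):
CIF value = FCA price + origin terminal + freight + insurance = 147550.01 + 490.37 + 9048.51 + 313.67 = 157402.56
Import duty = 157402.56 × 18% = 28332.46
Buyer bears (A): 490.37 + 9048.51 + 313.67 + 1236.61 + 220.31 + 986.55 = 12296.02
Landed cost (A) = invoice 147550.01 + 12296.02 + duty 28332.46 = 188178.49
Supplier B (FOB):
CIF value = FOB price + freight + insurance = 154231.53 + 9048.51 + 313.67 = 163593.71
Import duty = 163593.71 × 18% = 29446.87
Buyer bears (B): 9048.51 + 313.67 + 1236.61 + 220.31 + 986.55 = 11805.65
Landed cost (B) = invoice 154231.53 + 11805.65 + duty 29446.87 = 195484.05
Difference = |188178.49 − 195484.05| = 7305.56

Supplier A is cheaper by GBP 7305.56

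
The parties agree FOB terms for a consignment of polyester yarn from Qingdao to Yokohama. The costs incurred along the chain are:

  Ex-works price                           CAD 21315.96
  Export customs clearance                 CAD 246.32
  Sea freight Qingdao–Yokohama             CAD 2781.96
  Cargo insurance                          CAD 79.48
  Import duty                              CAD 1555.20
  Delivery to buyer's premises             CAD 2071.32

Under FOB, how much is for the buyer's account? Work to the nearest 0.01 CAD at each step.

FOB: the seller bears costs until goods are on board at the origin port; the buyer bears freight, insurance and all costs thereafter.
Seller's account: goods 21315.96 + export clearance 246.32 = 21562.28
Buyer's account: freight 2781.96 + insurance 79.48 + duty 1555.20 + delivery 2071.32 = 6487.96

Buyer's account: CAD 6487.96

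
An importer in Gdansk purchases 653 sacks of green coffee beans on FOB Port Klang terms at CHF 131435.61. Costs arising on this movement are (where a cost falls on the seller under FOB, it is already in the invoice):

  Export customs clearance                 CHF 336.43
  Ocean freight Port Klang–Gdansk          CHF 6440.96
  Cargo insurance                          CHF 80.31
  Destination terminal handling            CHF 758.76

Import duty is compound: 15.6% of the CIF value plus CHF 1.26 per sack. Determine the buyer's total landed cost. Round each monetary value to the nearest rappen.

FOB: the seller bears costs until goods are on board at the origin port; the buyer bears freight, insurance and all costs thereafter.
Already in the invoice (seller's account under FOB): export clearance — exclude.
CIF value = FOB price + freight + insurance = 131435.61 + 6440.96 + 80.31 = 137956.88
Ad valorem component: 137956.88 × 15.6% = 21521.27
Specific component: 653 × 1.26 = 822.78
Import duty = 21521.27 + 822.78 = 22344.05
Buyer bears: freight 6440.96 + insurance 80.31 + destination terminal 758.76 + duty 22344.05 = 29624.08
Landed cost = invoice 131435.61 + 29624.08 = 161059.69

Total landed cost: CHF 161059.69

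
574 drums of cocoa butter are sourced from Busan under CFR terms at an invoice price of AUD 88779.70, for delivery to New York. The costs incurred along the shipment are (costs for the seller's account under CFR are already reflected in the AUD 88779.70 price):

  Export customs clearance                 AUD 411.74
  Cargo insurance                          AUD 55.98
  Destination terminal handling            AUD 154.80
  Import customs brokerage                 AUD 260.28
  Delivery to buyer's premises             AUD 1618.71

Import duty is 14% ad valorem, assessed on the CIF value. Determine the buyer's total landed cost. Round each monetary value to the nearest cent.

Total landed cost: AUD 103306.47

CFR: the seller pays costs through ocean freight to the destination port, but not insurance.
Already in the invoice (seller's account under CFR): export clearance — exclude.
CIF value = CFR price + insurance = 88779.70 + 55.98 = 88835.68
Import duty = 88835.68 × 14% = 12437.00
Buyer bears: insurance 55.98 + destination terminal 154.80 + brokerage 260.28 + delivery 1618.71 + duty 12437.00 = 14526.77
Landed cost = invoice 88779.70 + 14526.77 = 103306.47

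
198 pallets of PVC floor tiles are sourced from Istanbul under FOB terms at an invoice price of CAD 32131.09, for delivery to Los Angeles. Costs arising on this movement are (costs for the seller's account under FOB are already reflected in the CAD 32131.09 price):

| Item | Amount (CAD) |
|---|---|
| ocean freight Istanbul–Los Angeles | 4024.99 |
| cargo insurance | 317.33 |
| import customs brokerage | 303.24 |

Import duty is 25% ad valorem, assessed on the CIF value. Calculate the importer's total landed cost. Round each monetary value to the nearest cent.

Total landed cost: CAD 45895.00

FOB: the seller bears costs until goods are on board at the origin port; the buyer bears freight, insurance and all costs thereafter.
CIF value = FOB price + freight + insurance = 32131.09 + 4024.99 + 317.33 = 36473.41
Import duty = 36473.41 × 25% = 9118.35
Buyer bears: freight 4024.99 + insurance 317.33 + brokerage 303.24 + duty 9118.35 = 13763.91
Landed cost = invoice 32131.09 + 13763.91 = 45895.00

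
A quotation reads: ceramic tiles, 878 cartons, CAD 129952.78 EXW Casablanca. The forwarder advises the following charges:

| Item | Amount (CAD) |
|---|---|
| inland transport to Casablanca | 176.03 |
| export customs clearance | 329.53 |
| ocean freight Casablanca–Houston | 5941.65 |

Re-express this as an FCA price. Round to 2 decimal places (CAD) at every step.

FCA price: CAD 130458.34

Not relevant to the conversion: freight — on the buyer under both terms; not part of either seller's price.
From EXW to FCA, the seller additionally bears: inland to port, export clearance.
FCA price = 129952.78 + 176.03 + 329.53 = 130458.34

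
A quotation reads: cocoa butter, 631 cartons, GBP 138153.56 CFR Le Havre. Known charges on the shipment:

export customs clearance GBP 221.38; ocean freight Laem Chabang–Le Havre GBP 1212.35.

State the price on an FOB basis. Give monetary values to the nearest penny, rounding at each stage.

FOB price: GBP 136941.21

Not relevant to the conversion: export clearance — on the seller under both CFR and FOB; already in the CFR price and stays in the FOB price.
From CFR to FOB, the seller no longer bears: freight.
FOB price = 138153.56 − 1212.35 = 136941.21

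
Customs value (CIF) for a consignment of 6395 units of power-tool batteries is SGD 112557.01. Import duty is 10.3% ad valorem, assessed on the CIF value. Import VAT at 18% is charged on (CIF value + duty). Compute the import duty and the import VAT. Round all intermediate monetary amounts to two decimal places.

Import duty = 112557.01 × 10.3% = 11593.37
VAT base = CIF + duty = 112557.01 + 11593.37 = 124150.38
Import VAT = 124150.38 × 18% = 22347.07

Import duty: SGD 11593.37; import VAT: SGD 22347.07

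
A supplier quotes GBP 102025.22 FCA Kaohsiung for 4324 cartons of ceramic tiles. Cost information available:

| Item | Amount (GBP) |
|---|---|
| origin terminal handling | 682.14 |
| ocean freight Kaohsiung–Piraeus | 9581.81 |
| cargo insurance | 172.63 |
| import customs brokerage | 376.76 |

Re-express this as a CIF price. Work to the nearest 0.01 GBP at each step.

CIF price: GBP 112461.80

Not relevant to the conversion: brokerage — on the buyer under both terms; not part of either seller's price.
From FCA to CIF, the seller additionally bears: origin terminal, freight, insurance.
CIF price = 102025.22 + 682.14 + 9581.81 + 172.63 = 112461.80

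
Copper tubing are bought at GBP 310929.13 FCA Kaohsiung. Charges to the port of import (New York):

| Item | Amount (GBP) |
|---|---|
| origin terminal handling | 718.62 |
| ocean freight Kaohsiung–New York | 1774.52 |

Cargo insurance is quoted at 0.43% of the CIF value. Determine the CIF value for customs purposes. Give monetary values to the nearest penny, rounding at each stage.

CIF value: GBP 314775.81

Let C be the CIF value. C = FCA price + pre-shipment costs + freight + 0.43% × C
C − 0.43% × C = 310929.13 + 718.62 + 1774.52
0.9957 × C = 313422.27
C = 313422.27 / 0.9957 = 314775.81
Insurance premium = 0.43% × 314775.81 = 1353.54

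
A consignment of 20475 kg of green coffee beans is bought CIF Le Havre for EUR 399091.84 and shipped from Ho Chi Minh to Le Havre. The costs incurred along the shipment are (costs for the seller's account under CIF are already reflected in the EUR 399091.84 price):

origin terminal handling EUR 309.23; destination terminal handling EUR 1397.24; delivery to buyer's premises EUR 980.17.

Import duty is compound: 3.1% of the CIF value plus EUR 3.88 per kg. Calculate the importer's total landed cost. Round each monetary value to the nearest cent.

CIF: the seller pays costs through ocean freight and marine insurance to the destination port.
Already in the invoice (seller's account under CIF): origin terminal — exclude.
The CIF price already equals the CIF value: 399091.84
Ad valorem component: 399091.84 × 3.1% = 12371.85
Specific component: 20475 × 3.88 = 79443.00
Import duty = 12371.85 + 79443.00 = 91814.85
Buyer bears: destination terminal 1397.24 + delivery 980.17 + duty 91814.85 = 94192.26
Landed cost = invoice 399091.84 + 94192.26 = 493284.10

Total landed cost: EUR 493284.10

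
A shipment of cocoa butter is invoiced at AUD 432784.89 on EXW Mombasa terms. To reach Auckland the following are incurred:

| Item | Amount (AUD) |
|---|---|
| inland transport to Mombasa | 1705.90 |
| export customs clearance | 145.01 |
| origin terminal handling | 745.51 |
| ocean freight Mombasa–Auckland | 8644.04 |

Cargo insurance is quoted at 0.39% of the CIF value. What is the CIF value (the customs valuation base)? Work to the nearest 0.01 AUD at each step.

CIF value: AUD 445763.83

Let C be the CIF value. C = EXW price + pre-shipment costs + freight + 0.39% × C
C − 0.39% × C = 432784.89 + 1705.90 + 145.01 + 745.51 + 8644.04
0.9961 × C = 444025.35
C = 444025.35 / 0.9961 = 445763.83
Insurance premium = 0.39% × 445763.83 = 1738.48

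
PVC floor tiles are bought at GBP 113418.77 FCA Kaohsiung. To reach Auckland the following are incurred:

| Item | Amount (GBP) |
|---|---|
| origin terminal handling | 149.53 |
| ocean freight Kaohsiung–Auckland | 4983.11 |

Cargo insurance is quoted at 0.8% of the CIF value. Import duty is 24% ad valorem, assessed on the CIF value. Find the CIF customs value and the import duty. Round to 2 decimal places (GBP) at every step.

CIF value: GBP 119507.47; import duty: GBP 28681.79

Let C be the CIF value. C = FCA price + pre-shipment costs + freight + 0.8% × C
C − 0.8% × C = 113418.77 + 149.53 + 4983.11
0.992 × C = 118551.41
C = 118551.41 / 0.992 = 119507.47
Insurance premium = 0.8% × 119507.47 = 956.06
Import duty = 119507.47 × 24% = 28681.79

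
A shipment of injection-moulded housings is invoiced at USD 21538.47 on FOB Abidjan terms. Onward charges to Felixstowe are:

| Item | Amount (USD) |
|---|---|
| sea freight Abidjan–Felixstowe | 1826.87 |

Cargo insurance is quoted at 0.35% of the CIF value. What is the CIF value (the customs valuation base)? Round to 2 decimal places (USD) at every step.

CIF value: USD 23447.41

Let C be the CIF value. C = FOB price + freight + 0.35% × C
C − 0.35% × C = 21538.47 + 1826.87
0.9965 × C = 23365.34
C = 23365.34 / 0.9965 = 23447.41
Insurance premium = 0.35% × 23447.41 = 82.07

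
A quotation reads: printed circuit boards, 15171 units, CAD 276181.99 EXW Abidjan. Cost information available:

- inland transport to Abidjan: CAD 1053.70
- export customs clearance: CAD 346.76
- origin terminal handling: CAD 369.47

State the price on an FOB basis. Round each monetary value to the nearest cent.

FOB price: CAD 277951.92

From EXW to FOB, the seller additionally bears: inland to port, export clearance, origin terminal.
FOB price = 276181.99 + 1053.70 + 346.76 + 369.47 = 277951.92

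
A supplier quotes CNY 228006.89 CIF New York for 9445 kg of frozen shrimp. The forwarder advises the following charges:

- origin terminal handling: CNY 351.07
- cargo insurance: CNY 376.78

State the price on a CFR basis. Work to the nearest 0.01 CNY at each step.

CFR price: CNY 227630.11

Not relevant to the conversion: origin terminal — on the seller under both CIF and CFR; already in the CIF price and stays in the CFR price.
From CIF to CFR, the seller no longer bears: insurance.
CFR price = 228006.89 − 376.78 = 227630.11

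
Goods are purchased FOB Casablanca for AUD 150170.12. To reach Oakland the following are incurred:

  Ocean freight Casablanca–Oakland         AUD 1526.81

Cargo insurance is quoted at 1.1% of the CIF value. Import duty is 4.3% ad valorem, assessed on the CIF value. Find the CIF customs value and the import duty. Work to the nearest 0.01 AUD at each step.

Let C be the CIF value. C = FOB price + freight + 1.1% × C
C − 1.1% × C = 150170.12 + 1526.81
0.989 × C = 151696.93
C = 151696.93 / 0.989 = 153384.16
Insurance premium = 1.1% × 153384.16 = 1687.23
Import duty = 153384.16 × 4.3% = 6595.52

CIF value: AUD 153384.16; import duty: AUD 6595.52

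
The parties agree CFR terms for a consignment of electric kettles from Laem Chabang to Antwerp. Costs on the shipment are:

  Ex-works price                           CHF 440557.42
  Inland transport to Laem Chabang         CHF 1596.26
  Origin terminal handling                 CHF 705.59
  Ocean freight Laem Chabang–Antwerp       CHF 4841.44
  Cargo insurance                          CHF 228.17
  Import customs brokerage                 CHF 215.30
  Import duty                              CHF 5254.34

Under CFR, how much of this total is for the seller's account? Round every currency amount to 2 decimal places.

CFR: the seller pays costs through ocean freight to the destination port, but not insurance.
Seller's account: goods 440557.42 + inland to port 1596.26 + origin terminal 705.59 + freight 4841.44 = 447700.71
Buyer's account: insurance 228.17 + brokerage 215.30 + duty 5254.34 = 5697.81

Seller's account: CHF 447700.71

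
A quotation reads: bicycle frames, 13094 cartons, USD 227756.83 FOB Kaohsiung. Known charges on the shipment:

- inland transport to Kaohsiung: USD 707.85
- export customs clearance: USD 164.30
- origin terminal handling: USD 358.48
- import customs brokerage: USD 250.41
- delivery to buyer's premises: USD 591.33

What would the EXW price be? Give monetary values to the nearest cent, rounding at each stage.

Not relevant to the conversion: brokerage, delivery — on the buyer under both terms; not part of either seller's price.
From FOB to EXW, the seller no longer bears: inland to port, export clearance, origin terminal.
EXW price = 227756.83 − 707.85 − 164.30 − 358.48 = 226526.20

EXW price: USD 226526.20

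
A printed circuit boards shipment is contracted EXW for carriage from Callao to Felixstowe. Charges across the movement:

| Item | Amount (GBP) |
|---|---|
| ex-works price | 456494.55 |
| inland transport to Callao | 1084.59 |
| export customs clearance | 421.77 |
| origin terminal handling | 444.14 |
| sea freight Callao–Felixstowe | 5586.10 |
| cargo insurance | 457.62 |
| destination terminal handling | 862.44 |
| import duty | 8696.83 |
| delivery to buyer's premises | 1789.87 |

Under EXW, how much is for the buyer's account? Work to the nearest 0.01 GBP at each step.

Buyer's account: GBP 19343.36

EXW: the seller makes goods available at their premises; the buyer bears all onward costs.
Seller's account: goods 456494.55 = 456494.55
Buyer's account: inland to port 1084.59 + export clearance 421.77 + origin terminal 444.14 + freight 5586.10 + insurance 457.62 + destination terminal 862.44 + duty 8696.83 + delivery 1789.87 = 19343.36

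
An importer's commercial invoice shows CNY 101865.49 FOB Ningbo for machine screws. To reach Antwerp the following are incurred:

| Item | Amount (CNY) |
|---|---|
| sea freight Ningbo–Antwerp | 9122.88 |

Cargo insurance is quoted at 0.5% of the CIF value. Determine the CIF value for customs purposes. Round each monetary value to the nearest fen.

Let C be the CIF value. C = FOB price + freight + 0.5% × C
C − 0.5% × C = 101865.49 + 9122.88
0.995 × C = 110988.37
C = 110988.37 / 0.995 = 111546.10
Insurance premium = 0.5% × 111546.10 = 557.73

CIF value: CNY 111546.10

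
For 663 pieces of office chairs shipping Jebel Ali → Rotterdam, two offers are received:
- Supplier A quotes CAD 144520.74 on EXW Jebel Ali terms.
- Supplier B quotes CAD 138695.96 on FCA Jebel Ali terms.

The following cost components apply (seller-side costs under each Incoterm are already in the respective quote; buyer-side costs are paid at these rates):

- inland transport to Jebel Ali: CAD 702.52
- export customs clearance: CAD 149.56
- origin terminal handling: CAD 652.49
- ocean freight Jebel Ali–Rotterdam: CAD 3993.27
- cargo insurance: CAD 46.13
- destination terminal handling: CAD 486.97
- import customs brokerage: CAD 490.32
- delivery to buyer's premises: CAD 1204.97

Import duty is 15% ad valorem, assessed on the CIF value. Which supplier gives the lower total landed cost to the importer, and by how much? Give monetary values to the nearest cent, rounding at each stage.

Supplier B is cheaper by CAD 7678.39

Supplier A (EXW):
CIF value = EXW price + inland to port + export clearance + origin terminal + freight + insurance = 144520.74 + 702.52 + 149.56 + 652.49 + 3993.27 + 46.13 = 150064.71
Import duty = 150064.71 × 15% = 22509.71
Buyer bears (A): 702.52 + 149.56 + 652.49 + 3993.27 + 46.13 + 486.97 + 490.32 + 1204.97 = 7726.23
Landed cost (A) = invoice 144520.74 + 7726.23 + duty 22509.71 = 174756.68
Supplier B (FCA):
CIF value = FCA price + origin terminal + freight + insurance = 138695.96 + 652.49 + 3993.27 + 46.13 = 143387.85
Import duty = 143387.85 × 15% = 21508.18
Buyer bears (B): 652.49 + 3993.27 + 46.13 + 486.97 + 490.32 + 1204.97 = 6874.15
Landed cost (B) = invoice 138695.96 + 6874.15 + duty 21508.18 = 167078.29
Difference = |174756.68 − 167078.29| = 7678.39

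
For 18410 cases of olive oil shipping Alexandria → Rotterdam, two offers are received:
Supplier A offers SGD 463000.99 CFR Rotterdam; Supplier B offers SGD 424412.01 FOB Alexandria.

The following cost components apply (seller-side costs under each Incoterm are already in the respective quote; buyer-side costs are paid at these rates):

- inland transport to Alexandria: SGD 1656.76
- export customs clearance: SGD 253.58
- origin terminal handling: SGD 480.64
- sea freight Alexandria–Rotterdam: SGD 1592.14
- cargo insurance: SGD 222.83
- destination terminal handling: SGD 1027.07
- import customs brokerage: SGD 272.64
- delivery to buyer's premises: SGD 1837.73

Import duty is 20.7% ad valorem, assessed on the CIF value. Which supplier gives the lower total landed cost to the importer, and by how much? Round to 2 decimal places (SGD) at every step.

Supplier B is cheaper by SGD 44655.19

Supplier A (CFR):
CIF value = CFR price + insurance = 463000.99 + 222.83 = 463223.82
Import duty = 463223.82 × 20.7% = 95887.33
Buyer bears (A): 222.83 + 1027.07 + 272.64 + 1837.73 = 3360.27
Landed cost (A) = invoice 463000.99 + 3360.27 + duty 95887.33 = 562248.59
Supplier B (FOB):
CIF value = FOB price + freight + insurance = 424412.01 + 1592.14 + 222.83 = 426226.98
Import duty = 426226.98 × 20.7% = 88228.98
Buyer bears (B): 1592.14 + 222.83 + 1027.07 + 272.64 + 1837.73 = 4952.41
Landed cost (B) = invoice 424412.01 + 4952.41 + duty 88228.98 = 517593.40
Difference = |562248.59 − 517593.40| = 44655.19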